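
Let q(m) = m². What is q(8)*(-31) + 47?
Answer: -1937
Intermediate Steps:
q(8)*(-31) + 47 = 8²*(-31) + 47 = 64*(-31) + 47 = -1984 + 47 = -1937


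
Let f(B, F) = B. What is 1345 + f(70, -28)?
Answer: 1415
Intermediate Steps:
1345 + f(70, -28) = 1345 + 70 = 1415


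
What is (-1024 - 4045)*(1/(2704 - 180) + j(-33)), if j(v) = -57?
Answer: 729261823/2524 ≈ 2.8893e+5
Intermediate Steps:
(-1024 - 4045)*(1/(2704 - 180) + j(-33)) = (-1024 - 4045)*(1/(2704 - 180) - 57) = -5069*(1/2524 - 57) = -5069*(-143867/2524) = 729261823/2524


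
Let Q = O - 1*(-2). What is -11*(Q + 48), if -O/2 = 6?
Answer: -418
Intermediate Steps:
O = -12 (O = -2*6 = -12)
Q = -10 (Q = -12 - 1*(-2) = -12 + 2 = -10)
-11*(Q + 48) = -11*(-10 + 48) = -11*38 = -418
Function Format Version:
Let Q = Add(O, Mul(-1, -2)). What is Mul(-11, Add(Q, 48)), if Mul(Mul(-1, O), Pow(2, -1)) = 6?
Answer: -418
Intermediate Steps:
O = -12 (O = Mul(-2, 6) = -12)
Q = -10 (Q = Add(-12, Mul(-1, -2)) = Add(-12, 2) = -10)
Mul(-11, Add(Q, 48)) = Mul(-11, Add(-10, 48)) = Mul(-11, 38) = -418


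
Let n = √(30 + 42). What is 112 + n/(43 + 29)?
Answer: 112 + √2/12 ≈ 112.12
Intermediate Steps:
n = 6*√2 (n = √72 = 6*√2 ≈ 8.4853)
112 + n/(43 + 29) = 112 + (6*√2)/(43 + 29) = 112 + (6*√2)/72 = 112 + (6*√2)*(1/72) = 112 + √2/12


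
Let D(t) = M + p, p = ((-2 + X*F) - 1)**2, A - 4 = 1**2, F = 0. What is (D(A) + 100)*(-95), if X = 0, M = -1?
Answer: -10260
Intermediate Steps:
A = 5 (A = 4 + 1**2 = 4 + 1 = 5)
p = 9 (p = ((-2 + 0*0) - 1)**2 = ((-2 + 0) - 1)**2 = (-2 - 1)**2 = (-3)**2 = 9)
D(t) = 8 (D(t) = -1 + 9 = 8)
(D(A) + 100)*(-95) = (8 + 100)*(-95) = 108*(-95) = -10260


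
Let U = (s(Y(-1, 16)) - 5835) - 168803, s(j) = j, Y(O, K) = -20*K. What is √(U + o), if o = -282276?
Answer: I*√457234 ≈ 676.19*I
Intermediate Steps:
U = -174958 (U = (-20*16 - 5835) - 168803 = (-320 - 5835) - 168803 = -6155 - 168803 = -174958)
√(U + o) = √(-174958 - 282276) = √(-457234) = I*√457234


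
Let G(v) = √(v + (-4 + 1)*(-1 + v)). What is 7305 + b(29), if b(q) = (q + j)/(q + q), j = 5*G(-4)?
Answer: 14611/2 + 5*√11/58 ≈ 7305.8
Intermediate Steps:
G(v) = √(3 - 2*v) (G(v) = √(v - 3*(-1 + v)) = √(v + (3 - 3*v)) = √(3 - 2*v))
j = 5*√11 (j = 5*√(3 - 2*(-4)) = 5*√(3 + 8) = 5*√11 ≈ 16.583)
b(q) = (q + 5*√11)/(2*q) (b(q) = (q + 5*√11)/(q + q) = (q + 5*√11)/((2*q)) = (q + 5*√11)*(1/(2*q)) = (q + 5*√11)/(2*q))
7305 + b(29) = 7305 + (½)*(29 + 5*√11)/29 = 7305 + (½)*(1/29)*(29 + 5*√11) = 7305 + (½ + 5*√11/58) = 14611/2 + 5*√11/58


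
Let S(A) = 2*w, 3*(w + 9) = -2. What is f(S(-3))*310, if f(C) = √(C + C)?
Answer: 620*I*√87/3 ≈ 1927.7*I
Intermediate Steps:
w = -29/3 (w = -9 + (⅓)*(-2) = -9 - ⅔ = -29/3 ≈ -9.6667)
S(A) = -58/3 (S(A) = 2*(-29/3) = -58/3)
f(C) = √2*√C (f(C) = √(2*C) = √2*√C)
f(S(-3))*310 = (√2*√(-58/3))*310 = (√2*(I*√174/3))*310 = (2*I*√87/3)*310 = 620*I*√87/3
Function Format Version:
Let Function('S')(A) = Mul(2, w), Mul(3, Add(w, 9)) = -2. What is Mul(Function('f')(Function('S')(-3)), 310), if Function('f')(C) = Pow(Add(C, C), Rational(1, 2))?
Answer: Mul(Rational(620, 3), I, Pow(87, Rational(1, 2))) ≈ Mul(1927.7, I)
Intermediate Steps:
w = Rational(-29, 3) (w = Add(-9, Mul(Rational(1, 3), -2)) = Add(-9, Rational(-2, 3)) = Rational(-29, 3) ≈ -9.6667)
Function('S')(A) = Rational(-58, 3) (Function('S')(A) = Mul(2, Rational(-29, 3)) = Rational(-58, 3))
Function('f')(C) = Mul(Pow(2, Rational(1, 2)), Pow(C, Rational(1, 2))) (Function('f')(C) = Pow(Mul(2, C), Rational(1, 2)) = Mul(Pow(2, Rational(1, 2)), Pow(C, Rational(1, 2))))
Mul(Function('f')(Function('S')(-3)), 310) = Mul(Mul(Pow(2, Rational(1, 2)), Pow(Rational(-58, 3), Rational(1, 2))), 310) = Mul(Mul(Pow(2, Rational(1, 2)), Mul(Rational(1, 3), I, Pow(174, Rational(1, 2)))), 310) = Mul(Mul(Rational(2, 3), I, Pow(87, Rational(1, 2))), 310) = Mul(Rational(620, 3), I, Pow(87, Rational(1, 2)))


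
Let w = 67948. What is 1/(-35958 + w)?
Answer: 1/31990 ≈ 3.1260e-5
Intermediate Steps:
1/(-35958 + w) = 1/(-35958 + 67948) = 1/31990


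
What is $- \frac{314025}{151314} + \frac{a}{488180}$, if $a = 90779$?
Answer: $- \frac{23260765149}{12311411420} \approx -1.8894$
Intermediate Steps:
$- \frac{314025}{151314} + \frac{a}{488180} = - \frac{314025}{151314} + \frac{90779}{488180} = \left(-314025\right) \frac{1}{151314} + 90779 \cdot \frac{1}{488180} = - \frac{104675}{50438} + \frac{90779}{488180} = - \frac{23260765149}{12311411420}$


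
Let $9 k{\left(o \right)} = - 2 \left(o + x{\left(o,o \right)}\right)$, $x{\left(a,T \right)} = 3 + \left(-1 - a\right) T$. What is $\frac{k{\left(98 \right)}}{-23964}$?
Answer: $- \frac{9601}{107838} \approx -0.089032$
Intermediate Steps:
$x{\left(a,T \right)} = 3 + T \left(-1 - a\right)$
$k{\left(o \right)} = - \frac{2}{3} + \frac{2 o^{2}}{9}$ ($k{\left(o \right)} = \frac{\left(-2\right) \left(o - \left(-3 + o + o o\right)\right)}{9} = \frac{\left(-2\right) \left(o - \left(-3 + o + o^{2}\right)\right)}{9} = \frac{\left(-2\right) \left(3 - o^{2}\right)}{9} = \frac{-6 + 2 o^{2}}{9} = - \frac{2}{3} + \frac{2 o^{2}}{9}$)
$\frac{k{\left(98 \right)}}{-23964} = \frac{- \frac{2}{3} + \frac{2 \cdot 98^{2}}{9}}{-23964} = \left(- \frac{2}{3} + \frac{2}{9} \cdot 9604\right) \left(- \frac{1}{23964}\right) = \left(- \frac{2}{3} + \frac{19208}{9}\right) \left(- \frac{1}{23964}\right) = \frac{19202}{9} \left(- \frac{1}{23964}\right) = - \frac{9601}{107838}$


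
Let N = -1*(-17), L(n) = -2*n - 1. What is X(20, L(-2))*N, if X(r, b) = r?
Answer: 340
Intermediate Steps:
L(n) = -1 - 2*n
N = 17
X(20, L(-2))*N = 20*17 = 340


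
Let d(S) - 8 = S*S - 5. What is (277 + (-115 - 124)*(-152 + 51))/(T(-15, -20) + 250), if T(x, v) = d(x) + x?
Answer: 24416/463 ≈ 52.734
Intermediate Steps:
d(S) = 3 + S² (d(S) = 8 + (S*S - 5) = 8 + (S² - 5) = 8 + (-5 + S²) = 3 + S²)
T(x, v) = 3 + x + x² (T(x, v) = (3 + x²) + x = 3 + x + x²)
(277 + (-115 - 124)*(-152 + 51))/(T(-15, -20) + 250) = (277 + (-115 - 124)*(-152 + 51))/((3 - 15 + (-15)²) + 250) = (277 - 239*(-101))/((3 - 15 + 225) + 250) = (277 + 24139)/(213 + 250) = 24416/463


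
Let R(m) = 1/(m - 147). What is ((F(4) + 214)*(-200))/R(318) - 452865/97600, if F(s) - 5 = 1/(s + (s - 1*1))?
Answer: -1024074490011/136640 ≈ -7.4947e+6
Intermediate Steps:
F(s) = 5 + 1/(-1 + 2*s) (F(s) = 5 + 1/(s + (s - 1*1)) = 5 + 1/(s + (s - 1)) = 5 + 1/(s + (-1 + s)) = 5 + 1/(-1 + 2*s))
R(m) = 1/(-147 + m)
((F(4) + 214)*(-200))/R(318) - 452865/97600 = ((2*(-2 + 5*4)/(-1 + 2*4) + 214)*(-200))/(1/(-147 + 318)) - 452865/97600 = ((2*(-2 + 20)/(-1 + 8) + 214)*(-200))/(1/171) - 452865*1/97600 = ((2*18/7 + 214)*(-200))/(1/171) - 90573/19520 = ((2*(⅐)*18 + 214)*(-200))*171 - 90573/19520 = ((36/7 + 214)*(-200))*171 - 90573/19520 = ((1534/7)*(-200))*171 - 90573/19520 = -306800/7*171 - 90573/19520 = -52462800/7 - 90573/19520 = -1024074490011/136640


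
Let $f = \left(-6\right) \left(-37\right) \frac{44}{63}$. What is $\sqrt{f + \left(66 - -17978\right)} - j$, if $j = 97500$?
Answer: $-97500 + \frac{2 \sqrt{2006445}}{21} \approx -97365.0$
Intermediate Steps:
$f = \frac{3256}{21}$ ($f = 222 \cdot 44 \cdot \frac{1}{63} = 222 \cdot \frac{44}{63} = \frac{3256}{21} \approx 155.05$)
$\sqrt{f + \left(66 - -17978\right)} - j = \sqrt{\frac{3256}{21} + \left(66 - -17978\right)} - 97500 = \sqrt{\frac{3256}{21} + \left(66 + 17978\right)} - 97500 = \sqrt{\frac{3256}{21} + 18044} - 97500 = \sqrt{\frac{382180}{21}} - 97500 = \frac{2 \sqrt{2006445}}{21} - 97500 = -97500 + \frac{2 \sqrt{2006445}}{21}$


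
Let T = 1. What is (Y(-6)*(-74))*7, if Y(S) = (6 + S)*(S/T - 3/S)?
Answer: 0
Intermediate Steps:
Y(S) = (6 + S)*(S - 3/S) (Y(S) = (6 + S)*(S/1 - 3/S) = (6 + S)*(S*1 - 3/S) = (6 + S)*(S - 3/S))
(Y(-6)*(-74))*7 = ((-3 + (-6)**2 - 18/(-6) + 6*(-6))*(-74))*7 = ((-3 + 36 - 18*(-1/6) - 36)*(-74))*7 = ((-3 + 36 + 3 - 36)*(-74))*7 = (0*(-74))*7 = 0*7 = 0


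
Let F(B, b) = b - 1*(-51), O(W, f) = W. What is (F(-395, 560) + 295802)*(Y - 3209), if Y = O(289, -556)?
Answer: -865525960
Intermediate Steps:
Y = 289
F(B, b) = 51 + b (F(B, b) = b + 51 = 51 + b)
(F(-395, 560) + 295802)*(Y - 3209) = ((51 + 560) + 295802)*(289 - 3209) = (611 + 295802)*(-2920) = 296413*(-2920) = -865525960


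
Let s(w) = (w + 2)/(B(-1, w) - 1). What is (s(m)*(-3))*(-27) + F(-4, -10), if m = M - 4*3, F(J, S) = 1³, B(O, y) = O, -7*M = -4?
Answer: 2680/7 ≈ 382.86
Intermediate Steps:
M = 4/7 (M = -⅐*(-4) = 4/7 ≈ 0.57143)
F(J, S) = 1
m = -80/7 (m = 4/7 - 4*3 = 4/7 - 12 = -80/7 ≈ -11.429)
s(w) = -1 - w/2 (s(w) = (w + 2)/(-1 - 1) = (2 + w)/(-2) = (2 + w)*(-½) = -1 - w/2)
(s(m)*(-3))*(-27) + F(-4, -10) = ((-1 - ½*(-80/7))*(-3))*(-27) + 1 = ((-1 + 40/7)*(-3))*(-27) + 1 = ((33/7)*(-3))*(-27) + 1 = -99/7*(-27) + 1 = 2673/7 + 1 = 2680/7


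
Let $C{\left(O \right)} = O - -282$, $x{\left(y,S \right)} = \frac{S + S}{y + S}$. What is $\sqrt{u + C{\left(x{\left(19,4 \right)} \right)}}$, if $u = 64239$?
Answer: $\frac{\sqrt{34131793}}{23} \approx 254.01$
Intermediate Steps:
$x{\left(y,S \right)} = \frac{2 S}{S + y}$
$C{\left(O \right)} = 282 + O$ ($C{\left(O \right)} = O + 282 = 282 + O$)
$\sqrt{u + C{\left(x{\left(19,4 \right)} \right)}} = \sqrt{64239 + \left(282 + 2 \cdot 4 \frac{1}{4 + 19}\right)} = \sqrt{64239 + \left(282 + 2 \cdot 4 \cdot \frac{1}{23}\right)} = \sqrt{64239 + \left(282 + \frac{8}{23}\right)} = \sqrt{64239 + \frac{6494}{23}} = \sqrt{\frac{1483991}{23}} = \frac{\sqrt{34131793}}{23}$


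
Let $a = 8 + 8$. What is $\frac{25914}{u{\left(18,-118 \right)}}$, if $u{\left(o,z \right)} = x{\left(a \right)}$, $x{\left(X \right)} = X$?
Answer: $\frac{12957}{8} \approx 1619.6$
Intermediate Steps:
$a = 16$
$u{\left(o,z \right)} = 16$
$\frac{25914}{u{\left(18,-118 \right)}} = \frac{25914}{16} = 25914 \cdot \frac{1}{16} = \frac{12957}{8}$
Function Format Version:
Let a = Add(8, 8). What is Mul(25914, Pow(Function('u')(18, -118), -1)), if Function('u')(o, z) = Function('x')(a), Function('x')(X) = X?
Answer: Rational(12957, 8) ≈ 1619.6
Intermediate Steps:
a = 16
Function('u')(o, z) = 16
Mul(25914, Pow(Function('u')(18, -118), -1)) = Mul(25914, Pow(16, -1)) = Mul(25914, Rational(1, 16)) = Rational(12957, 8)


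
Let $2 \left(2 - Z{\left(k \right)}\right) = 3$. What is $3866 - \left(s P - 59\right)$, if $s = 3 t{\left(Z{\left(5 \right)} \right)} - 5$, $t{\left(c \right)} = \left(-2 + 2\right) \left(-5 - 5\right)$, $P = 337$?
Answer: $5610$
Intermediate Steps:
$Z{\left(k \right)} = \frac{1}{2}$ ($Z{\left(k \right)} = 2 - \frac{3}{2} = \frac{1}{2}$)
$t{\left(c \right)} = 0$ ($t{\left(c \right)} = 0 \left(-10\right) = 0$)
$s = -5$ ($s = 3 \cdot 0 - 5 = 0 - 5 = -5$)
$3866 - \left(s P - 59\right) = 3866 - \left(\left(-5\right) 337 - 59\right) = 3866 - \left(-1685 - 59\right) = 3866 - -1744 = 3866 + 1744 = 5610$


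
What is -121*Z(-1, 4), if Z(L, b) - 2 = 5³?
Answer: -15367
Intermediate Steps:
Z(L, b) = 127 (Z(L, b) = 2 + 5³ = 2 + 125 = 127)
-121*Z(-1, 4) = -121*127 = -15367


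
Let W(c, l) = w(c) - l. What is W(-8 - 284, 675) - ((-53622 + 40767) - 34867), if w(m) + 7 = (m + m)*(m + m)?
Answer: 388096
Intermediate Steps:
w(m) = -7 + 4*m² (w(m) = -7 + (m + m)*(m + m) = -7 + (2*m)*(2*m) = -7 + 4*m²)
W(c, l) = -7 - l + 4*c² (W(c, l) = (-7 + 4*c²) - l = -7 - l + 4*c²)
W(-8 - 284, 675) - ((-53622 + 40767) - 34867) = (-7 - 1*675 + 4*(-8 - 284)²) - ((-53622 + 40767) - 34867) = (-7 - 675 + 4*(-292)²) - (-12855 - 34867) = (-7 - 675 + 4*85264) - 1*(-47722) = (-7 - 675 + 341056) + 47722 = 340374 + 47722 = 388096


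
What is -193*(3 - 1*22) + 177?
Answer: 3844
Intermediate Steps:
-193*(3 - 1*22) + 177 = -193*(3 - 22) + 177 = -193*(-19) + 177 = 3667 + 177 = 3844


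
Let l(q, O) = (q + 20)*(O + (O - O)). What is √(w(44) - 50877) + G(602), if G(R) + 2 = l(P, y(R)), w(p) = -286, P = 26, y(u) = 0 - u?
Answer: -27694 + I*√51163 ≈ -27694.0 + 226.19*I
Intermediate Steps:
y(u) = -u
l(q, O) = O*(20 + q) (l(q, O) = (20 + q)*(O + 0) = (20 + q)*O = O*(20 + q))
G(R) = -2 - 46*R (G(R) = -2 + (-R)*(20 + 26) = -2 - R*46 = -2 - 46*R)
√(w(44) - 50877) + G(602) = √(-286 - 50877) + (-2 - 46*602) = √(-51163) + (-2 - 27692) = I*√51163 - 27694 = -27694 + I*√51163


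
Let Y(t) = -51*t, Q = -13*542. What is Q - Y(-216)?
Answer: -18062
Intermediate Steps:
Q = -7046
Q - Y(-216) = -7046 - (-51)*(-216) = -7046 - 1*11016 = -7046 - 11016 = -18062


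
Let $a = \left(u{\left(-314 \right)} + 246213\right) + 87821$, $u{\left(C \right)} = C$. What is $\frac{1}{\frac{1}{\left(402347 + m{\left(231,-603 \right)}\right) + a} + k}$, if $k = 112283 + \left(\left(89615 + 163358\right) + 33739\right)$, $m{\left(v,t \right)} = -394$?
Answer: $\frac{735673}{293529848636} \approx 2.5063 \cdot 10^{-6}$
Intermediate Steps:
$a = 333720$ ($a = \left(-314 + 246213\right) + 87821 = 245899 + 87821 = 333720$)
$k = 398995$ ($k = 112283 + \left(252973 + 33739\right) = 112283 + 286712 = 398995$)
$\frac{1}{\frac{1}{\left(402347 + m{\left(231,-603 \right)}\right) + a} + k} = \frac{1}{\frac{1}{\left(402347 - 394\right) + 333720} + 398995} = \frac{1}{\frac{1}{401953 + 333720} + 398995} = \frac{1}{\frac{1}{735673} + 398995} = \frac{1}{\frac{293529848636}{735673}} = \frac{735673}{293529848636}$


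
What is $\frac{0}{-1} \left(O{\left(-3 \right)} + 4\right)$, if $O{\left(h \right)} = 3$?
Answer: $0$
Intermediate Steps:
$\frac{0}{-1} \left(O{\left(-3 \right)} + 4\right) = \frac{0}{-1} \left(3 + 4\right) = 0 \left(-1\right) 7 = 0 \cdot 7 = 0$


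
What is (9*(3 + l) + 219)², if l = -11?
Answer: 21609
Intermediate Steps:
(9*(3 + l) + 219)² = (9*(3 - 11) + 219)² = (9*(-8) + 219)² = (-72 + 219)² = 147² = 21609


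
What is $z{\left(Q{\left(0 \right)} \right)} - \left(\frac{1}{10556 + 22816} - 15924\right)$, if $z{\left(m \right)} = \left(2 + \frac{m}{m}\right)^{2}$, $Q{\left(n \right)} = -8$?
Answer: $\frac{531716075}{33372} \approx 15933.0$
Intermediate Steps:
$z{\left(m \right)} = 9$ ($z{\left(m \right)} = \left(2 + 1\right)^{2} = 3^{2} = 9$)
$z{\left(Q{\left(0 \right)} \right)} - \left(\frac{1}{10556 + 22816} - 15924\right) = 9 - \left(\frac{1}{10556 + 22816} - 15924\right) = 9 - \left(\frac{1}{33372} - 15924\right) = 9 - - \frac{531415727}{33372} = 9 + \frac{531415727}{33372} = \frac{531716075}{33372}$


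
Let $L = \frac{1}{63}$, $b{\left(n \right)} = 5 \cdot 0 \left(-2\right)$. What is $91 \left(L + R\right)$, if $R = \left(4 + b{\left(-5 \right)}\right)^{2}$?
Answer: $\frac{13117}{9} \approx 1457.4$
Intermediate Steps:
$b{\left(n \right)} = 0$ ($b{\left(n \right)} = 0 \left(-2\right) = 0$)
$R = 16$ ($R = \left(4 + 0\right)^{2} = 4^{2} = 16$)
$L = \frac{1}{63} \approx 0.015873$
$91 \left(L + R\right) = 91 \left(\frac{1}{63} + 16\right) = 91 \cdot \frac{1009}{63} = \frac{13117}{9}$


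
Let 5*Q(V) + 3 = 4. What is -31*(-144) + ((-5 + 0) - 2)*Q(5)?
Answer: 22313/5 ≈ 4462.6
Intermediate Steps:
Q(V) = 1/5 (Q(V) = -3/5 + (1/5)*4 = -3/5 + 4/5 = 1/5)
-31*(-144) + ((-5 + 0) - 2)*Q(5) = -31*(-144) + ((-5 + 0) - 2)*(1/5) = 4464 + (-5 - 2)*(1/5) = 4464 - 7*1/5 = 4464 - 7/5 = 22313/5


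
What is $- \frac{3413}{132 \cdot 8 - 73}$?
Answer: $- \frac{3413}{983} \approx -3.472$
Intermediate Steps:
$- \frac{3413}{132 \cdot 8 - 73} = - \frac{3413}{1056 - 73} = - \frac{3413}{983}$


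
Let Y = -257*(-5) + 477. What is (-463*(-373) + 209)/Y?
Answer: 86454/881 ≈ 98.132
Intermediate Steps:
Y = 1762 (Y = 1285 + 477 = 1762)
(-463*(-373) + 209)/Y = (-463*(-373) + 209)/1762 = (172699 + 209)*(1/1762) = 172908*(1/1762) = 86454/881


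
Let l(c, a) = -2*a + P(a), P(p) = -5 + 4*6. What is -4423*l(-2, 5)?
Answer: -39807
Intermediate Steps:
P(p) = 19 (P(p) = -5 + 24 = 19)
l(c, a) = 19 - 2*a (l(c, a) = -2*a + 19 = 19 - 2*a)
-4423*l(-2, 5) = -4423*(19 - 2*5) = -4423*(19 - 10) = -4423*9 = -39807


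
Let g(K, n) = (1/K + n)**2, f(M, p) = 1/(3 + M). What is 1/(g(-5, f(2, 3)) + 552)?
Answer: 1/552 ≈ 0.0018116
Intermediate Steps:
g(K, n) = (n + 1/K)**2
1/(g(-5, f(2, 3)) + 552) = 1/((1 - 5/(3 + 2))**2/(-5)**2 + 552) = 1/((1 - 5/5)**2/25 + 552) = 1/((1 - 5*1/5)**2/25 + 552) = 1/((1 - 1)**2/25 + 552) = 1/((1/25)*0**2 + 552) = 1/((1/25)*0 + 552) = 1/(0 + 552) = 1/552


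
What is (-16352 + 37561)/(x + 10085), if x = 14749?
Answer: 21209/24834 ≈ 0.85403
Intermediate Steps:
(-16352 + 37561)/(x + 10085) = (-16352 + 37561)/(14749 + 10085) = 21209/24834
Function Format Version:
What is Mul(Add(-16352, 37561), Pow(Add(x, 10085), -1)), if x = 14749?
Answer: Rational(21209, 24834) ≈ 0.85403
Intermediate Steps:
Mul(Add(-16352, 37561), Pow(Add(x, 10085), -1)) = Mul(Add(-16352, 37561), Pow(Add(14749, 10085), -1)) = Mul(21209, Pow(24834, -1)) = Mul(21209, Rational(1, 24834)) = Rational(21209, 24834)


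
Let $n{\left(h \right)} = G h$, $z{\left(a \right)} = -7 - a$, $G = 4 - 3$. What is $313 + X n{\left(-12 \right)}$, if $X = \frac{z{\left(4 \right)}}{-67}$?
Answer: $\frac{20839}{67} \approx 311.03$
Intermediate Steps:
$G = 1$ ($G = 4 - 3 = 1$)
$n{\left(h \right)} = h$ ($n{\left(h \right)} = 1 h = h$)
$X = \frac{11}{67}$ ($X = \frac{-7 - 4}{-67} = \left(-7 - 4\right) \left(- \frac{1}{67}\right) = \left(-11\right) \left(- \frac{1}{67}\right) = \frac{11}{67} \approx 0.16418$)
$313 + X n{\left(-12 \right)} = 313 + \frac{11}{67} \left(-12\right) = 313 - \frac{132}{67} = \frac{20839}{67}$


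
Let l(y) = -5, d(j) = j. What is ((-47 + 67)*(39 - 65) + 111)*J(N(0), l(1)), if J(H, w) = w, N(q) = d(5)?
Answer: 2045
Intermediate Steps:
N(q) = 5
((-47 + 67)*(39 - 65) + 111)*J(N(0), l(1)) = ((-47 + 67)*(39 - 65) + 111)*(-5) = (20*(-26) + 111)*(-5) = (-520 + 111)*(-5) = -409*(-5) = 2045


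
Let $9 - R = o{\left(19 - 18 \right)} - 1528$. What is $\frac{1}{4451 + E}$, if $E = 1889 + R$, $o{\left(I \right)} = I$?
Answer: $\frac{1}{7876} \approx 0.00012697$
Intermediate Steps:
$R = 1536$ ($R = 9 - \left(\left(19 - 18\right) - 1528\right) = 9 - \left(1 - 1528\right) = 9 - -1527 = 9 + 1527 = 1536$)
$E = 3425$ ($E = 1889 + 1536 = 3425$)
$\frac{1}{4451 + E} = \frac{1}{4451 + 3425} = \frac{1}{7876}$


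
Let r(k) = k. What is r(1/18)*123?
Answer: 41/6 ≈ 6.8333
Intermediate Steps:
r(1/18)*123 = 123/18 = (1/18)*123 = 41/6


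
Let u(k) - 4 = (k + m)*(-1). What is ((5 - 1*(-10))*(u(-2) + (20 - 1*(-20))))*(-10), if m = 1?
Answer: -6750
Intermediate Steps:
u(k) = 3 - k (u(k) = 4 + (k + 1)*(-1) = 4 + (1 + k)*(-1) = 4 + (-1 - k) = 3 - k)
((5 - 1*(-10))*(u(-2) + (20 - 1*(-20))))*(-10) = ((5 - 1*(-10))*((3 - 1*(-2)) + (20 - 1*(-20))))*(-10) = ((5 + 10)*((3 + 2) + (20 + 20)))*(-10) = (15*(5 + 40))*(-10) = (15*45)*(-10) = 675*(-10) = -6750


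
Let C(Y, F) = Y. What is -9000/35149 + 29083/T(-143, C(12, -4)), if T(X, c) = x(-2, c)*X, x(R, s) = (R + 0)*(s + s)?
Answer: 960462367/241262736 ≈ 3.9810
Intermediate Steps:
x(R, s) = 2*R*s (x(R, s) = R*(2*s) = 2*R*s)
T(X, c) = -4*X*c (T(X, c) = (2*(-2)*c)*X = (-4*c)*X = -4*X*c)
-9000/35149 + 29083/T(-143, C(12, -4)) = -9000/35149 + 29083/((-4*(-143)*12)) = -9000*1/35149 + 29083/6864 = -9000/35149 + 29083*(1/6864) = -9000/35149 + 29083/6864 = 960462367/241262736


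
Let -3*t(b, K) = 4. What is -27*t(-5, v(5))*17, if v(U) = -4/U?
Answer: 612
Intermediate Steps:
t(b, K) = -4/3 (t(b, K) = -⅓*4 = -4/3)
-27*t(-5, v(5))*17 = -27*(-4/3)*17 = 36*17 = 612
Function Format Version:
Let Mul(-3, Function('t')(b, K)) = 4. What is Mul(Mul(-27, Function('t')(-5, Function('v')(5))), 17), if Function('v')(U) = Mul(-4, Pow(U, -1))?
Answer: 612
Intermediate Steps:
Function('t')(b, K) = Rational(-4, 3) (Function('t')(b, K) = Mul(Rational(-1, 3), 4) = Rational(-4, 3))
Mul(Mul(-27, Function('t')(-5, Function('v')(5))), 17) = Mul(Mul(-27, Rational(-4, 3)), 17) = Mul(36, 17) = 612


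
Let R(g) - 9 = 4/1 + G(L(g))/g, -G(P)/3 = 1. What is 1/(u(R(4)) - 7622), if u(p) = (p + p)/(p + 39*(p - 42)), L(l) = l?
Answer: -328/2500023 ≈ -0.00013120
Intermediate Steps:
G(P) = -3 (G(P) = -3*1 = -3)
R(g) = 13 - 3/g (R(g) = 9 + (4/1 - 3/g) = 9 + (4*1 - 3/g) = 9 + (4 - 3/g) = 13 - 3/g)
u(p) = 2*p/(-1638 + 40*p) (u(p) = (2*p)/(p + 39*(-42 + p)) = (2*p)/(p + (-1638 + 39*p)) = (2*p)/(-1638 + 40*p) = 2*p/(-1638 + 40*p))
1/(u(R(4)) - 7622) = 1/((13 - 3/4)/(-819 + 20*(13 - 3/4)) - 7622) = 1/(49/(4*(-819 + 20*(49/4))) - 7622) = 1/(49/(4*(-819 + 245)) - 7622) = 1/((49/4)/(-574) - 7622) = 1/((49/4)*(-1/574) - 7622) = 1/(-7/328 - 7622) = 1/(-2500023/328) = -328/2500023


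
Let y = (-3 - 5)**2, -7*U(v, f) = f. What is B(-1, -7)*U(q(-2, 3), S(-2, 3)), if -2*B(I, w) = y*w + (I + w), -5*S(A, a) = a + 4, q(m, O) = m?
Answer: 228/5 ≈ 45.600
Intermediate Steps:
S(A, a) = -4/5 - a/5 (S(A, a) = -(a + 4)/5 = -(4 + a)/5 = -4/5 - a/5)
U(v, f) = -f/7
y = 64 (y = (-8)**2 = 64)
B(I, w) = -65*w/2 - I/2 (B(I, w) = -(64*w + (I + w))/2 = -(I + 65*w)/2 = -65*w/2 - I/2)
B(-1, -7)*U(q(-2, 3), S(-2, 3)) = (-65/2*(-7) - 1/2*(-1))*(-(-4/5 - 1/5*3)/7) = (455/2 + 1/2)*(-(-4/5 - 3/5)/7) = 228*(-1/7*(-7/5)) = 228*(1/5) = 228/5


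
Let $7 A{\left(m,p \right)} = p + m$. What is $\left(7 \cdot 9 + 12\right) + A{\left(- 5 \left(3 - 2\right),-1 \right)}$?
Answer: $\frac{519}{7} \approx 74.143$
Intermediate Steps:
$A{\left(m,p \right)} = \frac{m}{7} + \frac{p}{7}$ ($A{\left(m,p \right)} = \frac{p + m}{7} = \frac{m + p}{7} = \frac{m}{7} + \frac{p}{7}$)
$\left(7 \cdot 9 + 12\right) + A{\left(- 5 \left(3 - 2\right),-1 \right)} = \left(7 \cdot 9 + 12\right) + \left(\frac{\left(-5\right) \left(3 - 2\right)}{7} + \frac{1}{7} \left(-1\right)\right) = \left(63 + 12\right) + \left(\frac{\left(-5\right) 1}{7} - \frac{1}{7}\right) = 75 + \left(\frac{1}{7} \left(-5\right) - \frac{1}{7}\right) = 75 - \frac{6}{7} = \frac{519}{7}$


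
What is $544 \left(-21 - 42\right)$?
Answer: $-34272$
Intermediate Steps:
$544 \left(-21 - 42\right) = 544 \left(-63\right) = -34272$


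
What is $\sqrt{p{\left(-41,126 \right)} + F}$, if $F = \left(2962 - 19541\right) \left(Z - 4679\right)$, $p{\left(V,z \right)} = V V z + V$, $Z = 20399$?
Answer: $i \sqrt{260410115} \approx 16137.0 i$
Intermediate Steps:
$p{\left(V,z \right)} = V + z V^{2}$ ($p{\left(V,z \right)} = V^{2} z + V = z V^{2} + V = V + z V^{2}$)
$F = -260621880$ ($F = \left(2962 - 19541\right) \left(20399 - 4679\right) = \left(-16579\right) 15720 = -260621880$)
$\sqrt{p{\left(-41,126 \right)} + F} = \sqrt{- 41 \left(1 - 5166\right) - 260621880} = \sqrt{\left(-41\right) \left(-5165\right) - 260621880} = \sqrt{211765 - 260621880} = \sqrt{-260410115} = i \sqrt{260410115}$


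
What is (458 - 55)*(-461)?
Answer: -185783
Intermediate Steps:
(458 - 55)*(-461) = 403*(-461) = -185783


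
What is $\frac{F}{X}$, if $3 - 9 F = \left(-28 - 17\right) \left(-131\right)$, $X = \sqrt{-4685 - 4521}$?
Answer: $\frac{982 i \sqrt{9206}}{13809} \approx 6.8232 i$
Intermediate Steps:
$X = i \sqrt{9206}$ ($X = \sqrt{-9206} = i \sqrt{9206} \approx 95.948 i$)
$F = - \frac{1964}{3}$ ($F = \frac{1}{3} - \frac{\left(-28 - 17\right) \left(-131\right)}{9} = \frac{1}{3} - \frac{\left(-45\right) \left(-131\right)}{9} = \frac{1}{3} - 655 = - \frac{1964}{3} \approx -654.67$)
$\frac{F}{X} = - \frac{1964}{3 i \sqrt{9206}} = - \frac{1964 \left(- \frac{i \sqrt{9206}}{9206}\right)}{3} = \frac{982 i \sqrt{9206}}{13809}$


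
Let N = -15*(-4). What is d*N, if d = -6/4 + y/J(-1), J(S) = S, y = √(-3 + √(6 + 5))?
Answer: -90 - 60*√(-3 + √11) ≈ -123.76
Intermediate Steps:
y = √(-3 + √11) ≈ 0.56269
N = 60
d = -3/2 - √(-3 + √11) (d = -6/4 + √(-3 + √11)/(-1) = -6*¼ + √(-3 + √11)*(-1) = -3/2 - √(-3 + √11) ≈ -2.0627)
d*N = (-3/2 - √(-3 + √11))*60 = -90 - 60*√(-3 + √11)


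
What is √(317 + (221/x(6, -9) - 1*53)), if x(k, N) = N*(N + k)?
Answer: √22047/9 ≈ 16.498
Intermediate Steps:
√(317 + (221/x(6, -9) - 1*53)) = √(317 + (221/((-9*(-9 + 6))) - 1*53)) = √(317 + (221/((-9*(-3))) - 53)) = √(317 + (221/27 - 53)) = √(317 - 1210/27) = √(7349/27) = √22047/9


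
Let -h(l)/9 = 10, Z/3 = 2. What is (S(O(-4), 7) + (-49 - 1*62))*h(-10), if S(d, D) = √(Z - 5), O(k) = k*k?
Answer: 9900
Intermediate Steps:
Z = 6 (Z = 3*2 = 6)
O(k) = k²
S(d, D) = 1 (S(d, D) = √(6 - 5) = √1 = 1)
h(l) = -90 (h(l) = -9*10 = -90)
(S(O(-4), 7) + (-49 - 1*62))*h(-10) = (1 + (-49 - 1*62))*(-90) = (1 + (-49 - 62))*(-90) = (1 - 111)*(-90) = -110*(-90) = 9900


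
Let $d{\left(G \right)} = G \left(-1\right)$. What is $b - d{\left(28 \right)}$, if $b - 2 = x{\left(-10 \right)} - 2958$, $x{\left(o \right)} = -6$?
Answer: $-2934$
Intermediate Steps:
$d{\left(G \right)} = - G$
$b = -2962$ ($b = 2 - 2964 = -2962$)
$b - d{\left(28 \right)} = -2962 - \left(-1\right) 28 = -2962 - -28 = -2962 + 28 = -2934$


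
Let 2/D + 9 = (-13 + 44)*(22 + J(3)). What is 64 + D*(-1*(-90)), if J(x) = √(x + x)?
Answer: 28739572/447163 - 5580*√6/447163 ≈ 64.240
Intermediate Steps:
J(x) = √2*√x (J(x) = √(2*x) = √2*√x)
D = 2/(673 + 31*√6) (D = 2/(-9 + (-13 + 44)*(22 + √2*√3)) = 2/(-9 + 31*(22 + √6)) = 2/(-9 + (682 + 31*√6)) = 2/(673 + 31*√6) ≈ 0.0026705)
64 + D*(-1*(-90)) = 64 + (1346/447163 - 62*√6/447163)*(-1*(-90)) = 64 + (1346/447163 - 62*√6/447163)*90 = 64 + (121140/447163 - 5580*√6/447163) = 28739572/447163 - 5580*√6/447163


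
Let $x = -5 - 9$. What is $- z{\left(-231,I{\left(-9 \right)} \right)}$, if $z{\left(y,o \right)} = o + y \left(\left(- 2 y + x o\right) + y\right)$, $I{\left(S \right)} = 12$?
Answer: $14541$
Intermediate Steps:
$x = -14$ ($x = -5 - 9 = -14$)
$z{\left(y,o \right)} = o + y \left(- y - 14 o\right)$ ($z{\left(y,o \right)} = o + y \left(\left(- 2 y - 14 o\right) + y\right) = o + y \left(\left(- 14 o - 2 y\right) + y\right) = o + y \left(- y - 14 o\right)$)
$- z{\left(-231,I{\left(-9 \right)} \right)} = - (12 - \left(-231\right)^{2} - 168 \left(-231\right)) = - (12 - 53361 + 38808) = \left(-1\right) \left(-14541\right) = 14541$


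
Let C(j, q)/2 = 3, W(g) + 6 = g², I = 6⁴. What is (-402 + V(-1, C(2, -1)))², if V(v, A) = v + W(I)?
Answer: 2819736148849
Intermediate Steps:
I = 1296
W(g) = -6 + g²
C(j, q) = 6 (C(j, q) = 2*3 = 6)
V(v, A) = 1679610 + v (V(v, A) = v + (-6 + 1296²) = v + (-6 + 1679616) = v + 1679610 = 1679610 + v)
(-402 + V(-1, C(2, -1)))² = (-402 + (1679610 - 1))² = (-402 + 1679609)² = 1679207² = 2819736148849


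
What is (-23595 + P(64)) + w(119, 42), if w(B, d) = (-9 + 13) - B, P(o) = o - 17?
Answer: -23663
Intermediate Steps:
P(o) = -17 + o
w(B, d) = 4 - B
(-23595 + P(64)) + w(119, 42) = (-23595 + (-17 + 64)) + (4 - 1*119) = (-23595 + 47) + (4 - 119) = -23548 - 115 = -23663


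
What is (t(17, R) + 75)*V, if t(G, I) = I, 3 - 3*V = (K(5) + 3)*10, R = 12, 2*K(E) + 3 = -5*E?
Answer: 3277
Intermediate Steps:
K(E) = -3/2 - 5*E/2 (K(E) = -3/2 + (-5*E)/2 = -3/2 - 5*E/2)
V = 113/3 (V = 1 - ((-3/2 - 5/2*5) + 3)*10/3 = 1 - ((-3/2 - 25/2) + 3)*10/3 = 1 - (-14 + 3)*10/3 = 1 - (-11)*10/3 = 1 - ⅓*(-110) = 1 + 110/3 = 113/3 ≈ 37.667)
(t(17, R) + 75)*V = (12 + 75)*(113/3) = 87*(113/3) = 3277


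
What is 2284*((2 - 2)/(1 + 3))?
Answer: 0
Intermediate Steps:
2284*((2 - 2)/(1 + 3)) = 2284*(0/4) = 2284*(0*(¼)) = 2284*0 = 0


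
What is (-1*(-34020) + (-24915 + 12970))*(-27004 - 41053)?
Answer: -1502358275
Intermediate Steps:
(-1*(-34020) + (-24915 + 12970))*(-27004 - 41053) = (34020 - 11945)*(-68057) = 22075*(-68057) = -1502358275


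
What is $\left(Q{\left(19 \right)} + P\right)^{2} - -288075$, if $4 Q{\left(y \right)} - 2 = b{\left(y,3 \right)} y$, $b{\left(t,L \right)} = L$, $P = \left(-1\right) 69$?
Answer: $\frac{4656289}{16} \approx 2.9102 \cdot 10^{5}$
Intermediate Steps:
$P = -69$
$Q{\left(y \right)} = \frac{1}{2} + \frac{3 y}{4}$
$\left(Q{\left(19 \right)} + P\right)^{2} - -288075 = \left(\left(\frac{1}{2} + \frac{3}{4} \cdot 19\right) - 69\right)^{2} - -288075 = \left(\left(\frac{1}{2} + \frac{57}{4}\right) - 69\right)^{2} + 288075 = \left(\frac{59}{4} - 69\right)^{2} + 288075 = \left(- \frac{217}{4}\right)^{2} + 288075 = \frac{47089}{16} + 288075 = \frac{4656289}{16}$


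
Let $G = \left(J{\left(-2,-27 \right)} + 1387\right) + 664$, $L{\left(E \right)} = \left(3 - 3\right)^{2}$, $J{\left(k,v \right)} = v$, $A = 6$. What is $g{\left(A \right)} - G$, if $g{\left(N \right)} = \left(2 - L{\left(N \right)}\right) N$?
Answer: $-2012$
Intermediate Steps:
$L{\left(E \right)} = 0$ ($L{\left(E \right)} = 0^{2} = 0$)
$G = 2024$ ($G = \left(-27 + 1387\right) + 664 = 1360 + 664 = 2024$)
$g{\left(N \right)} = 2 N$ ($g{\left(N \right)} = \left(2 - 0\right) N = \left(2 + 0\right) N = 2 N$)
$g{\left(A \right)} - G = 2 \cdot 6 - 2024 = 12 - 2024 = -2012$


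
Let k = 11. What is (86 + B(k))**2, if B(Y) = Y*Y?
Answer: 42849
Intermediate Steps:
B(Y) = Y**2
(86 + B(k))**2 = (86 + 11**2)**2 = (86 + 121)**2 = 207**2 = 42849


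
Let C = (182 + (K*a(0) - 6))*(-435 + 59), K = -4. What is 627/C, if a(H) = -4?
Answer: -209/24064 ≈ -0.0086852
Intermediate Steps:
C = -72192 (C = (182 + (-4*(-4) - 6))*(-435 + 59) = (182 + (16 - 6))*(-376) = (182 + 10)*(-376) = 192*(-376) = -72192)
627/C = 627/(-72192) = 627*(-1/72192) = -209/24064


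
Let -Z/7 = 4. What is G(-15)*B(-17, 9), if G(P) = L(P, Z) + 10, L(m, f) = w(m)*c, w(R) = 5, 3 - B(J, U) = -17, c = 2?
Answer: 400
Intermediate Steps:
B(J, U) = 20 (B(J, U) = 3 - 1*(-17) = 3 + 17 = 20)
Z = -28 (Z = -7*4 = -28)
L(m, f) = 10 (L(m, f) = 5*2 = 10)
G(P) = 20 (G(P) = 10 + 10 = 20)
G(-15)*B(-17, 9) = 20*20 = 400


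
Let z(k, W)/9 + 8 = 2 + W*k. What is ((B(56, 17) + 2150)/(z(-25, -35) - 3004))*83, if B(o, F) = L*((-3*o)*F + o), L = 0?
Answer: 178450/4817 ≈ 37.046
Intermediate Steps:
B(o, F) = 0 (B(o, F) = 0*((-3*o)*F + o) = 0*(-3*F*o + o) = 0*(o - 3*F*o) = 0)
z(k, W) = -54 + 9*W*k (z(k, W) = -72 + 9*(2 + W*k) = -72 + (18 + 9*W*k) = -54 + 9*W*k)
((B(56, 17) + 2150)/(z(-25, -35) - 3004))*83 = ((0 + 2150)/((-54 + 9*(-35)*(-25)) - 3004))*83 = (2150/((-54 + 7875) - 3004))*83 = (2150/(7821 - 3004))*83 = (2150/4817)*83 = 178450/4817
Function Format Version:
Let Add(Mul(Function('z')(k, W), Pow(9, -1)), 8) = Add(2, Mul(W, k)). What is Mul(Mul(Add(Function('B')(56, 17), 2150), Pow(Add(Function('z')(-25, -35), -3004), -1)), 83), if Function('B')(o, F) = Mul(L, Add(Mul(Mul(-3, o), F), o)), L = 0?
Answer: Rational(178450, 4817) ≈ 37.046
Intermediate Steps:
Function('B')(o, F) = 0 (Function('B')(o, F) = Mul(0, Add(Mul(Mul(-3, o), F), o)) = Mul(0, Add(Mul(-3, F, o), o)) = Mul(0, Add(o, Mul(-3, F, o))) = 0)
Function('z')(k, W) = Add(-54, Mul(9, W, k)) (Function('z')(k, W) = Add(-72, Mul(9, Add(2, Mul(W, k)))) = Add(-72, Add(18, Mul(9, W, k))) = Add(-54, Mul(9, W, k)))
Mul(Mul(Add(Function('B')(56, 17), 2150), Pow(Add(Function('z')(-25, -35), -3004), -1)), 83) = Mul(Mul(Add(0, 2150), Pow(Add(Add(-54, Mul(9, -35, -25)), -3004), -1)), 83) = Mul(Mul(2150, Pow(Add(Add(-54, 7875), -3004), -1)), 83) = Mul(Mul(2150, Pow(Add(7821, -3004), -1)), 83) = Mul(Mul(2150, Pow(4817, -1)), 83) = Mul(Mul(2150, Rational(1, 4817)), 83) = Mul(Rational(2150, 4817), 83) = Rational(178450, 4817)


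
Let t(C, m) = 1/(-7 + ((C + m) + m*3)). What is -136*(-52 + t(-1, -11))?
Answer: 91970/13 ≈ 7074.6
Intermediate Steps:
t(C, m) = 1/(-7 + C + 4*m) (t(C, m) = 1/(-7 + ((C + m) + 3*m)) = 1/(-7 + (C + 4*m)) = 1/(-7 + C + 4*m))
-136*(-52 + t(-1, -11)) = -136*(-52 + 1/(-7 - 1 + 4*(-11))) = -136*(-52 + 1/(-7 - 1 - 44)) = -136*(-52 + 1/(-52)) = -136*(-52 - 1/52) = -136*(-2705/52) = 91970/13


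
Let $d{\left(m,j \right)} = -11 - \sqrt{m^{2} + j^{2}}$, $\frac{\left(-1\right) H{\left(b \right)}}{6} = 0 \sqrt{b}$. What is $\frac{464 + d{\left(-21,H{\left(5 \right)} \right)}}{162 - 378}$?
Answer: $-2$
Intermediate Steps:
$H{\left(b \right)} = 0$ ($H{\left(b \right)} = - 6 \cdot 0 \sqrt{b} = \left(-6\right) 0 = 0$)
$d{\left(m,j \right)} = -11 - \sqrt{j^{2} + m^{2}}$
$\frac{464 + d{\left(-21,H{\left(5 \right)} \right)}}{162 - 378} = \frac{464 - \left(11 + \sqrt{0^{2} + \left(-21\right)^{2}}\right)}{162 - 378} = \frac{464 - \left(11 + \sqrt{0 + 441}\right)}{-216} = \left(464 - \left(11 + \sqrt{441}\right)\right) \left(- \frac{1}{216}\right) = \left(464 - 32\right) \left(- \frac{1}{216}\right) = 432 \left(- \frac{1}{216}\right) = -2$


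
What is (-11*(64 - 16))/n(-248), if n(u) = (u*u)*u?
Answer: 33/953312 ≈ 3.4616e-5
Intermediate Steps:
n(u) = u³ (n(u) = u²*u = u³)
(-11*(64 - 16))/n(-248) = (-11*(64 - 16))/((-248)³) = -11*48/(-15252992) = -528*(-1/15252992) = 33/953312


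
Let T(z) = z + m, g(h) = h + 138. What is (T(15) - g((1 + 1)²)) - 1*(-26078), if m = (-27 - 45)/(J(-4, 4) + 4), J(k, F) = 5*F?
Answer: 25948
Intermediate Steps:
g(h) = 138 + h
m = -3 (m = (-27 - 45)/(5*4 + 4) = -72/(20 + 4) = -72/24 = -72*1/24 = -3)
T(z) = -3 + z (T(z) = z - 3 = -3 + z)
(T(15) - g((1 + 1)²)) - 1*(-26078) = ((-3 + 15) - (138 + (1 + 1)²)) - 1*(-26078) = (12 - (138 + 2²)) + 26078 = (12 - (138 + 4)) + 26078 = (12 - 1*142) + 26078 = (12 - 142) + 26078 = -130 + 26078 = 25948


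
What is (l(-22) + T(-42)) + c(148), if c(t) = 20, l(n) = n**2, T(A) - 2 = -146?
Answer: 360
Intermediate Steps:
T(A) = -144 (T(A) = 2 - 146 = -144)
(l(-22) + T(-42)) + c(148) = ((-22)**2 - 144) + 20 = (484 - 144) + 20 = 340 + 20 = 360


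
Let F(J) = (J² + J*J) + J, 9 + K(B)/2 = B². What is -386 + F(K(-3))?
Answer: -386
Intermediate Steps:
K(B) = -18 + 2*B²
F(J) = J + 2*J² (F(J) = (J² + J²) + J = 2*J² + J = J + 2*J²)
-386 + F(K(-3)) = -386 + (-18 + 2*(-3)²)*(1 + 2*(-18 + 2*(-3)²)) = -386 + (-18 + 2*9)*(1 + 2*(-18 + 2*9)) = -386 + (-18 + 18)*(1 + 2*(-18 + 18)) = -386 + 0*(1 + 2*0) = -386 + 0*(1 + 0) = -386 + 0*1 = -386 + 0 = -386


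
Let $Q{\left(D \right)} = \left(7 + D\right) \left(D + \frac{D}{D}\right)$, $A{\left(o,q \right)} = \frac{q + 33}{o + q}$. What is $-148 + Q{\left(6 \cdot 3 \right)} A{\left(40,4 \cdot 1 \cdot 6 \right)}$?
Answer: $\frac{17603}{64} \approx 275.05$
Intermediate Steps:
$A{\left(o,q \right)} = \frac{33 + q}{o + q}$
$Q{\left(D \right)} = \left(1 + D\right) \left(7 + D\right)$ ($Q{\left(D \right)} = \left(7 + D\right) \left(D + 1\right) = \left(7 + D\right) \left(1 + D\right) = \left(1 + D\right) \left(7 + D\right)$)
$-148 + Q{\left(6 \cdot 3 \right)} A{\left(40,4 \cdot 1 \cdot 6 \right)} = -148 + \left(7 + \left(6 \cdot 3\right)^{2} + 8 \cdot 6 \cdot 3\right) \frac{33 + 4 \cdot 1 \cdot 6}{40 + 4 \cdot 1 \cdot 6} = -148 + \left(7 + 18^{2} + 8 \cdot 18\right) \frac{33 + 4 \cdot 6}{40 + 4 \cdot 6} = -148 + \left(7 + 324 + 144\right) \frac{33 + 24}{40 + 24} = -148 + 475 \cdot \frac{1}{64} \cdot 57 = -148 + 475 \cdot \frac{57}{64} = -148 + \frac{27075}{64} = \frac{17603}{64}$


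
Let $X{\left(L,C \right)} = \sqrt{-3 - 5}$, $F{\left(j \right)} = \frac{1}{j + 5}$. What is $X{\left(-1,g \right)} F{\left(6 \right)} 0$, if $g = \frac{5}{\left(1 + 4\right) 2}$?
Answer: $0$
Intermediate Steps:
$F{\left(j \right)} = \frac{1}{5 + j}$
$g = \frac{1}{2}$ ($g = \frac{5}{5 \cdot 2} = \frac{5}{10} = 5 \cdot \frac{1}{10} = \frac{1}{2} \approx 0.5$)
$X{\left(L,C \right)} = 2 i \sqrt{2}$ ($X{\left(L,C \right)} = \sqrt{-8} = 2 i \sqrt{2}$)
$X{\left(-1,g \right)} F{\left(6 \right)} 0 = \frac{2 i \sqrt{2}}{5 + 6} \cdot 0 = \frac{2 i \sqrt{2}}{11} \cdot 0 = 0$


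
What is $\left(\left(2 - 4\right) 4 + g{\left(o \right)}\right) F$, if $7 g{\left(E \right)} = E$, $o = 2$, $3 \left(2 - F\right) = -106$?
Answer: $-288$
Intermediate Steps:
$F = \frac{112}{3}$ ($F = 2 - - \frac{106}{3} = 2 + \frac{106}{3} = \frac{112}{3} \approx 37.333$)
$g{\left(E \right)} = \frac{E}{7}$
$\left(\left(2 - 4\right) 4 + g{\left(o \right)}\right) F = \left(\left(2 - 4\right) 4 + \frac{1}{7} \cdot 2\right) \frac{112}{3} = \left(\left(-2\right) 4 + \frac{2}{7}\right) \frac{112}{3} = \left(-8 + \frac{2}{7}\right) \frac{112}{3} = \left(- \frac{54}{7}\right) \frac{112}{3} = -288$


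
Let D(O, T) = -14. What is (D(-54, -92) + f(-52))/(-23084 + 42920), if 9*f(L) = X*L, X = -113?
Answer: 2875/89262 ≈ 0.032209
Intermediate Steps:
f(L) = -113*L/9 (f(L) = (-113*L)/9 = -113*L/9)
(D(-54, -92) + f(-52))/(-23084 + 42920) = (-14 - 113/9*(-52))/(-23084 + 42920) = (-14 + 5876/9)/19836 = (5750/9)*(1/19836) = 2875/89262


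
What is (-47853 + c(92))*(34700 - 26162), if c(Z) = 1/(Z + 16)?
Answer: -7354239029/18 ≈ -4.0857e+8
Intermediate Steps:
c(Z) = 1/(16 + Z)
(-47853 + c(92))*(34700 - 26162) = (-47853 + 1/(16 + 92))*(34700 - 26162) = (-47853 + 1/108)*8538 = -5168123/108*8538 = -7354239029/18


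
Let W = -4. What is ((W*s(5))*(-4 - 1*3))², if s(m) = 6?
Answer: 28224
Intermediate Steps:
((W*s(5))*(-4 - 1*3))² = ((-4*6)*(-4 - 1*3))² = (-24*(-4 - 3))² = (-24*(-7))² = 168² = 28224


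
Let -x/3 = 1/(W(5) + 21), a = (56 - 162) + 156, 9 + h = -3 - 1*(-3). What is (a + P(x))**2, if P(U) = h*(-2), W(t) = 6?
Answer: 4624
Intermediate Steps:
h = -9 (h = -9 + (-3 - 1*(-3)) = -9 + (-3 + 3) = -9 + 0 = -9)
a = 50 (a = -106 + 156 = 50)
x = -1/9 (x = -3/(6 + 21) = -3/27 = -3*1/27 = -1/9 ≈ -0.11111)
P(U) = 18 (P(U) = -9*(-2) = 18)
(a + P(x))**2 = (50 + 18)**2 = 68**2 = 4624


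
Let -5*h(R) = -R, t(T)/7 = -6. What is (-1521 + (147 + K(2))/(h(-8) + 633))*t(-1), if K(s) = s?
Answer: 28806312/451 ≈ 63872.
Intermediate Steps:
t(T) = -42 (t(T) = 7*(-6) = -42)
h(R) = R/5 (h(R) = -(-1)*R/5 = R/5)
(-1521 + (147 + K(2))/(h(-8) + 633))*t(-1) = (-1521 + (147 + 2)/((⅕)*(-8) + 633))*(-42) = (-1521 + 149/(-8/5 + 633))*(-42) = (-1521 + 149/(3157/5))*(-42) = (-1521 + 149*(5/3157))*(-42) = (-1521 + 745/3157)*(-42) = -4801052/3157*(-42) = 28806312/451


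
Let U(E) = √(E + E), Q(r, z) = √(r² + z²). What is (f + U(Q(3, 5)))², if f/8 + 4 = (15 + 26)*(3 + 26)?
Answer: (9480 + 2^(¾)*17^(¼))² ≈ 8.9935e+7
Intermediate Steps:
f = 9480 (f = -32 + 8*((15 + 26)*(3 + 26)) = -32 + 8*(41*29) = -32 + 8*1189 = -32 + 9512 = 9480)
U(E) = √2*√E (U(E) = √(2*E) = √2*√E)
(f + U(Q(3, 5)))² = (9480 + √2*√(√(3² + 5²)))² = (9480 + √2*√(√(9 + 25)))² = (9480 + √2*√(√34))² = (9480 + √2*34^(¼))² = (9480 + 2^(¾)*17^(¼))²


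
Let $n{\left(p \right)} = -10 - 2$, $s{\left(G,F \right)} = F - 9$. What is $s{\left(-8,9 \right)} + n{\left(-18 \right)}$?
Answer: $-12$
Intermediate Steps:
$s{\left(G,F \right)} = -9 + F$
$n{\left(p \right)} = -12$ ($n{\left(p \right)} = -10 - 2 = -12$)
$s{\left(-8,9 \right)} + n{\left(-18 \right)} = \left(-9 + 9\right) - 12 = 0 - 12 = -12$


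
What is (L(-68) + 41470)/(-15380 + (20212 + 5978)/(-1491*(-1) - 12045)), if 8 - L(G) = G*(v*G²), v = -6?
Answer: 3245555526/27057785 ≈ 119.95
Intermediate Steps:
L(G) = 8 + 6*G³ (L(G) = 8 - G*(-6*G²) = 8 - (-6)*G³ = 8 + 6*G³)
(L(-68) + 41470)/(-15380 + (20212 + 5978)/(-1491*(-1) - 12045)) = ((8 + 6*(-68)³) + 41470)/(-15380 + (20212 + 5978)/(-1491*(-1) - 12045)) = ((8 + 6*(-314432)) + 41470)/(-15380 + 26190/(1491 - 12045)) = ((8 - 1886592) + 41470)/(-15380 + 26190/(-10554)) = (-1886584 + 41470)/(-15380 + 26190*(-1/10554)) = -1845114/(-15380 - 4365/1759) = -1845114/(-27057785/1759) = -1845114*(-1759/27057785) = 3245555526/27057785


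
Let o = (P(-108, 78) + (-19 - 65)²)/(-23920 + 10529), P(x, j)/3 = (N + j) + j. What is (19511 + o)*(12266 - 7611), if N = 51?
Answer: 173740642460/1913 ≈ 9.0821e+7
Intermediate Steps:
P(x, j) = 153 + 6*j (P(x, j) = 3*((51 + j) + j) = 3*(51 + 2*j) = 153 + 6*j)
o = -7677/13391 (o = ((153 + 6*78) + (-19 - 65)²)/(-23920 + 10529) = ((153 + 468) + (-84)²)/(-13391) = (621 + 7056)*(-1/13391) = 7677*(-1/13391) = -7677/13391 ≈ -0.57330)
(19511 + o)*(12266 - 7611) = (19511 - 7677/13391)*(12266 - 7611) = (261264124/13391)*4655 = 173740642460/1913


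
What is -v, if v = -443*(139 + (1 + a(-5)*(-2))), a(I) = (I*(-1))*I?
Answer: 84170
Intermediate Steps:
a(I) = -I**2 (a(I) = (-I)*I = -I**2)
v = -84170 (v = -443*(139 + (1 - 1*(-5)**2*(-2))) = -443*(139 + (1 - 1*25*(-2))) = -443*(139 + (1 - 25*(-2))) = -443*(139 + (1 + 50)) = -443*(139 + 51) = -443*190 = -84170)
-v = -1*(-84170) = 84170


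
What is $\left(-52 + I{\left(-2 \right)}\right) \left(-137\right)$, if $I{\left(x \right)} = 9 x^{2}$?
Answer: $2192$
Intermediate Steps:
$\left(-52 + I{\left(-2 \right)}\right) \left(-137\right) = \left(-52 + 9 \left(-2\right)^{2}\right) \left(-137\right) = \left(-52 + 9 \cdot 4\right) \left(-137\right) = \left(-52 + 36\right) \left(-137\right) = \left(-16\right) \left(-137\right) = 2192$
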